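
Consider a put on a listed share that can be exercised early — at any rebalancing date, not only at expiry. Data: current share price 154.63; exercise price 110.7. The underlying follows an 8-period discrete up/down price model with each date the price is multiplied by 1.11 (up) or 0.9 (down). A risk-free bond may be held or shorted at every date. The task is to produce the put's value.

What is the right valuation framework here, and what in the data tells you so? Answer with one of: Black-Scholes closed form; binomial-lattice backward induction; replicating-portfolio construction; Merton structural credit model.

Key observation: the exercise right at every one of the 8 steps is what matters: each node needs max(110.7 − S, continuation), which only the stepwise tree valuation starting from spot 154.63 delivers.

framework: binomial-lattice backward induction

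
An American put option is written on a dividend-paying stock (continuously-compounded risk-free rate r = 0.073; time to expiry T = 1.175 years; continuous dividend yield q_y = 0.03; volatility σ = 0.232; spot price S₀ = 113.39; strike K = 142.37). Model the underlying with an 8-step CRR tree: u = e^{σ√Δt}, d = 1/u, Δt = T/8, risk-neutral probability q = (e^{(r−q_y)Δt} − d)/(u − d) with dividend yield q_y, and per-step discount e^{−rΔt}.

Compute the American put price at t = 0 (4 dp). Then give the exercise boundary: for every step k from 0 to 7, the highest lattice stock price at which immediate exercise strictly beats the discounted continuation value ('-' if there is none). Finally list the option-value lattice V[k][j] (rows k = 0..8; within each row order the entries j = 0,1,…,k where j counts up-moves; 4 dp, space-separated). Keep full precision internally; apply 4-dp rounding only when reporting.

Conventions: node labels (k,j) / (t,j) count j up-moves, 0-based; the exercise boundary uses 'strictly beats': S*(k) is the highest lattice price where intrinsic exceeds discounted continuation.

params: Δt=0.14688 u=1.09298 d=0.91493 q=0.51337 e^(-rΔt)=0.98934
t_8 payoffs: 86.6948 75.8595 62.9155 47.4525 28.9800 6.9125 0.0000 0.0000 0.0000
t_7: node(7,0) S=60.8521 payoff=81.5179 vs cont=80.2671 → 81.5179 [stop]  node(7,1) S=72.6949 payoff=69.6751 vs cont=68.4764 → 69.6751 [stop]  node(7,2) S=86.8425 payoff=55.5275 vs cont=54.3910 → 55.5275 [stop]  node(7,3) S=103.7434 payoff=38.6266 vs cont=37.5644 → 38.6266 [stop]  node(7,4) S=123.9335 payoff=18.4365 vs cont=17.4630 → 18.4365 [stop]  node(7,5) S=148.0530 payoff=0.0000 vs cont=3.3280 → 3.3280 [wait]  node(7,6) S=176.8664 payoff=0.0000 vs cont=0.0000 → 0.0000 [wait]  node(7,7) S=211.2874 payoff=0.0000 vs cont=0.0000 → 0.0000 [wait]  ⇒ S*(7)=123.9335
t_6: node(6,0) S=66.5105 payoff=75.8595 vs cont=74.6336 → 75.8595 [stop]  node(6,1) S=79.4545 payoff=62.9155 vs cont=61.7466 → 62.9155 [stop]  node(6,2) S=94.9175 payoff=47.4525 vs cont=46.3514 → 47.4525 [stop]  node(6,3) S=113.3900 payoff=28.9800 vs cont=27.9602 → 28.9800 [stop]  node(6,4) S=135.4575 payoff=6.9125 vs cont=10.5663 → 10.5663 [wait]  node(6,5) S=161.8197 payoff=0.0000 vs cont=1.6022 → 1.6022 [wait]  node(6,6) S=193.3123 payoff=0.0000 vs cont=0.0000 → 0.0000 [wait]  ⇒ S*(6)=113.3900
t_5: node(5,0) S=72.6949 payoff=69.6751 vs cont=68.4764 → 69.6751 [stop]  node(5,1) S=86.8425 payoff=55.5275 vs cont=54.3910 → 55.5275 [stop]  node(5,2) S=103.7434 payoff=38.6266 vs cont=37.5644 → 38.6266 [stop]  node(5,3) S=123.9335 payoff=18.4365 vs cont=19.3188 → 19.3188 [wait]  node(5,4) S=148.0530 payoff=0.0000 vs cont=5.9008 → 5.9008 [wait]  node(5,5) S=176.8664 payoff=0.0000 vs cont=0.7714 → 0.7714 [wait]  ⇒ S*(5)=103.7434
t_4: node(4,0) S=79.4545 payoff=62.9155 vs cont=61.7466 → 62.9155 [stop]  node(4,1) S=94.9175 payoff=47.4525 vs cont=46.3514 → 47.4525 [stop]  node(4,2) S=113.3900 payoff=28.9800 vs cont=28.4083 → 28.9800 [stop]  node(4,3) S=135.4575 payoff=6.9125 vs cont=12.2979 → 12.2979 [wait]  node(4,4) S=161.8197 payoff=0.0000 vs cont=3.2327 → 3.2327 [wait]  ⇒ S*(4)=113.3900
t_3: node(3,0) S=86.8425 payoff=55.5275 vs cont=54.3910 → 55.5275 [stop]  node(3,1) S=103.7434 payoff=38.6266 vs cont=37.5644 → 38.6266 [stop]  node(3,2) S=123.9335 payoff=18.4365 vs cont=20.1982 → 20.1982 [wait]  node(3,3) S=148.0530 payoff=0.0000 vs cont=7.5626 → 7.5626 [wait]  ⇒ S*(3)=103.7434
t_2: node(2,0) S=94.9175 payoff=47.4525 vs cont=46.3514 → 47.4525 [stop]  node(2,1) S=113.3900 payoff=28.9800 vs cont=28.8550 → 28.9800 [stop]  node(2,2) S=135.4575 payoff=6.9125 vs cont=13.5652 → 13.5652 [wait]  ⇒ S*(2)=113.3900
t_1: node(1,0) S=103.7434 payoff=38.6266 vs cont=37.5644 → 38.6266 [stop]  node(1,1) S=123.9335 payoff=18.4365 vs cont=20.8419 → 20.8419 [wait]  ⇒ S*(1)=103.7434
t_0: node(0,0) S=113.3900 payoff=28.9800 vs cont=29.1819 → 29.1819 [wait]  ⇒ S*(0)=-

price = 29.1819
boundary = - 103.7434 113.3900 103.7434 113.3900 103.7434 113.3900 123.9335
tree:
29.1819
38.6266 20.8419
47.4525 28.9800 13.5652
55.5275 38.6266 20.1982 7.5626
62.9155 47.4525 28.9800 12.2979 3.2327
69.6751 55.5275 38.6266 19.3188 5.9008 0.7714
75.8595 62.9155 47.4525 28.9800 10.5663 1.6022 0.0000
81.5179 69.6751 55.5275 38.6266 18.4365 3.3280 0.0000 0.0000
86.6948 75.8595 62.9155 47.4525 28.9800 6.9125 0.0000 0.0000 0.0000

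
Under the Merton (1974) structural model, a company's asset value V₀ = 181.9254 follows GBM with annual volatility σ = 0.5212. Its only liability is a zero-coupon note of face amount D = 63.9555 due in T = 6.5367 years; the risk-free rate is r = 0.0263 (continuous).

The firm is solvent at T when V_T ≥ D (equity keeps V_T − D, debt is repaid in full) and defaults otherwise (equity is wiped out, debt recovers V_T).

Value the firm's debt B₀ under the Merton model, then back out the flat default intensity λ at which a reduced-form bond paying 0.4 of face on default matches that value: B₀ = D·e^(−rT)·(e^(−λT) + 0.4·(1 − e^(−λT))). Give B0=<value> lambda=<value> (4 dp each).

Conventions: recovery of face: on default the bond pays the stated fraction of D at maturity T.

With assets at 181.9254 and a single debt payment of 63.9555 at 6.5367 years:
d₁ = [ln(V₀/D) + (r + σ²/2)T] / (σ√T)
   = [ln(181.9254/63.9555) + (0.0263 + 0.5·0.5212²)·6.5367] / (0.5212·√6.5367)
   = [1.045409 + 1.059761] / 1.332551 = 1.579805
d₂ = d₁ − σ√T = 1.579805 − 1.332551 = 0.247254
N(d₁) = 0.942924,  N(d₂) = 0.597644,  e^(−rT) = 0.842051
E₀ = V₀·N(d₁) − D·e^(−rT)·N(d₂)
   = 181.9254·0.942924 − 63.9555·0.842051·0.597644 = 139.356470
B₀ = V₀ − E₀ = 181.9254 − 139.356470 = 42.568930
e^(−λT) = (B₀·e^(rT)/D − 0.4)/(1 − 0.4) = (42.5689·1.187577/63.9555 − 0.4)/0.6 = 0.65075592
λ = −ln(0.65075592)/6.5367 = 0.065724

B0=42.5689 lambda=0.0657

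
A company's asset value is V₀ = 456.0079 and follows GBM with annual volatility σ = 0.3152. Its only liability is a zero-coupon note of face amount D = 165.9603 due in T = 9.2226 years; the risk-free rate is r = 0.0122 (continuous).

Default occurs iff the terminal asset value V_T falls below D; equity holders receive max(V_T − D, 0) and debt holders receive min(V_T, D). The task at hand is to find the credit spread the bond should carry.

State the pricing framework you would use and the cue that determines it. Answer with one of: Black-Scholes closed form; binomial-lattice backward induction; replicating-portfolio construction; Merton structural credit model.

framework: Merton structural credit model

Key observation: a levered firm with one bullet debt due at 9.2226 years is the canonical structural-credit setup: equity is a call on the firm's assets struck at the face value.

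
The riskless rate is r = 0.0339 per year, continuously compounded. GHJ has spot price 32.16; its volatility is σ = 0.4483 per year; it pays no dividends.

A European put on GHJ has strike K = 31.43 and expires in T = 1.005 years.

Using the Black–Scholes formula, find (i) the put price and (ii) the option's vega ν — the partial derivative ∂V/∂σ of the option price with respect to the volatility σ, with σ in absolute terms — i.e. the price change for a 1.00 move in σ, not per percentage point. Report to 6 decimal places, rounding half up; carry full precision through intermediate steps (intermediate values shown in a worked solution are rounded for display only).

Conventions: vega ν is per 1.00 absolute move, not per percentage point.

σ√T = 0.4483·√1.005 = 0.449419
d₁ = (ln(S/K) + (r+σ²/2)T) / (σ√T) = (ln(32.16/31.43) + (0.0339+0.4483²/2)·1.005) / 0.449419 = (0.022961 + 0.135058) / 0.449419 = 0.351607
d₂ = d₁ − σ√T = 0.351607 − 0.449419 = -0.097812
e^{−rT} = 0.966504
N(−d₁) = 0.362567,  N(−d₂) = 0.538959
Put price V = K·e^{−rT}·N(−d₂) − S·N(−d₁) = 16.372093 − 11.660139 = 4.711954
φ(d₁) = (1/√(2π))·e^{−d₁²/2} = 0.375029
ν = S·φ(d₁)·√T = 12.091043

price = 4.711954
ν = 12.091043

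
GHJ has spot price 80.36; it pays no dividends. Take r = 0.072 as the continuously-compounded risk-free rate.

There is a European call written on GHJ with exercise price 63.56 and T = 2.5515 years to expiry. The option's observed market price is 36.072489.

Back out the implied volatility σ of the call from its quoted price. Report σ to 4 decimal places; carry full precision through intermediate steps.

At σ = 0.4724 the Black–Scholes value reproduces the quote:
σ√T = 0.4724·√2.5515 = 0.754584
d₁ = (ln(S/K) + (r+σ²/2)T) / (σ√T) = (ln(80.36/63.56) + (0.072+0.4724²/2)·2.5515) / 0.754584 = (0.234532 + 0.468407) / 0.754584 = 0.931558
d₂ = d₁ − σ√T = 0.931558 − 0.754584 = 0.176974
e^{−rT} = 0.832179
N(d₁) = 0.824217,  N(d₂) = 0.570235
V = S·N(d₁) − K·e^{−rT}·N(d₂) = 66.234116 − 30.161627 = 36.072489 (the quoted price), and the Black–Scholes price is strictly increasing in σ, so σ is unique

sigma = 0.4724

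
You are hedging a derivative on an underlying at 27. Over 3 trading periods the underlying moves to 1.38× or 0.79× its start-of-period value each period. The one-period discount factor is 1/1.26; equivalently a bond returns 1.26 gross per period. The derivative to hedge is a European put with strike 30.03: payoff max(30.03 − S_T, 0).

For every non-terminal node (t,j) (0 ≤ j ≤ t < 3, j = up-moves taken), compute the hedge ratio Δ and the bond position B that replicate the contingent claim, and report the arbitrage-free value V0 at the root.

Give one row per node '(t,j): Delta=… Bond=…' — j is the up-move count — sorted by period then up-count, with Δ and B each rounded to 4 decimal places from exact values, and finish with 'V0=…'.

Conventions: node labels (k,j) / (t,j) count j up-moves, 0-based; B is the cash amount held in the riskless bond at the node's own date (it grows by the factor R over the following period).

(0,0): Delta=-0.1031 Bond=3.1884
(1,0): Delta=-0.4679 Bond=11.7998
(1,1): Delta=-0.0498 Bond=2.0304
(2,0): Delta=-1.0000 Bond=23.8333
(2,1): Delta=-0.3902 Bond=12.5786
(2,2): Delta=0.0000 Bond=0.0000
V0=0.4052

Since d<R<u, set p* = (R−d)/(u−d) = 0.7966; price each node as the discounted p*-expectation of its children.
Terminal payoffs: V(3,0)=16.7179, V(3,1)=6.7760, V(3,2)=0.0000, V(3,3)=0.0000
  t=2,j=0: stock 16.8507 → up 23.2540 (V=6.7760), down 13.3121 (V=16.7179). Price 6.9826; hedge Δ=-1.0000, bond B=23.8333.
  t=2,j=1: stock 29.4354 → up 40.6209 (V=0.0000), down 23.2540 (V=6.7760). Price 1.0938; hedge Δ=-0.3902, bond B=12.5786.
  t=2,j=2: stock 51.4188 → up 70.9579 (V=0.0000), down 40.6209 (V=0.0000). Price 0.0000; hedge Δ=0.0000, bond B=0.0000.
  t=1,j=0: stock 21.3300 → up 29.4354 (V=1.0938), down 16.8507 (V=6.9826). Price 1.8187; hedge Δ=-0.4679, bond B=11.7998.
  t=1,j=1: stock 37.2600 → up 51.4188 (V=0.0000), down 29.4354 (V=1.0938). Price 0.1766; hedge Δ=-0.0498, bond B=2.0304.
  t=0,j=0: stock 27.0000 → up 37.2600 (V=0.1766), down 21.3300 (V=1.8187). Price 0.4052; hedge Δ=-0.1031, bond B=3.1884.
As a check, the time-0 holding Δ(0,0)·S0 + B(0,0) comes to 0.4052 — exactly V0.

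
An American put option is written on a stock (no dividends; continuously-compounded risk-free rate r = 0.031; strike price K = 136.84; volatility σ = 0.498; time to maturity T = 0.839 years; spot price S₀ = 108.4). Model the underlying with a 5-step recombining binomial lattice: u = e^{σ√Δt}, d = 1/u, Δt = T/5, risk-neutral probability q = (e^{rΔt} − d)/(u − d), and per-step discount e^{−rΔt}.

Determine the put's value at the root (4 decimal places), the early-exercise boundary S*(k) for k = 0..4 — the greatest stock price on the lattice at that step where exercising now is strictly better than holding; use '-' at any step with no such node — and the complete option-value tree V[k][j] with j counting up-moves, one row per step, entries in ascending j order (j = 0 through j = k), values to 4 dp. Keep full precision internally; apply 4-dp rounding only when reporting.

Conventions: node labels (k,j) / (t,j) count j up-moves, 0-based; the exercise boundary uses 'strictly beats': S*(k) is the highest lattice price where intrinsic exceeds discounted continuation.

price = 36.9130
boundary = - - 72.0840 88.3963 108.4000
tree:
36.9130
49.9994 22.0828
64.7560 33.3710 9.1801
78.0580 48.4437 16.1866 1.1204
88.9054 64.7560 28.4400 2.0929 0.0000
97.7511 78.0580 48.4437 3.9096 0.0000 0.0000

Δt=0.16780, u=1.22630, d=0.81546, q=0.46187, disc=e^(-rΔt)=0.99481
k=5 terminal: V=max(K-S,0) → 97.7511 78.0580 48.4437 3.9096 0.0000 0.0000
k=4: j=0 S=47.9346 intr=88.9054 cont=88.1955 V=88.9054[EX]; j=1 S=72.0840 intr=64.7560 cont=64.0460 V=64.7560[EX]; j=2 S=108.4000 intr=28.4400 cont=27.7300 V=28.4400[EX]; j=3 S=163.0120 intr=0.0000 cont=2.0929 V=2.0929[hold]; j=4 S=245.1374 intr=0.0000 cont=0.0000 V=0.0000[hold]  S*(4)=108.4000
k=3: j=0 S=58.7820 intr=78.0580 cont=77.3481 V=78.0580[EX]; j=1 S=88.3963 intr=48.4437 cont=47.7337 V=48.4437[EX]; j=2 S=132.9304 intr=3.9096 cont=16.1866 V=16.1866[hold]; j=3 S=199.9008 intr=0.0000 cont=1.1204 V=1.1204[hold]  S*(3)=88.3963
k=2: j=0 S=72.0840 intr=64.7560 cont=64.0460 V=64.7560[EX]; j=1 S=108.4000 intr=28.4400 cont=33.3710 V=33.3710[hold]; j=2 S=163.0120 intr=0.0000 cont=9.1801 V=9.1801[hold]  S*(2)=72.0840
k=1: j=0 S=88.3963 intr=48.4437 cont=49.9994 V=49.9994[hold]; j=1 S=132.9304 intr=3.9096 cont=22.0828 V=22.0828[hold]  S*(1)=-
k=0: j=0 S=108.4000 intr=28.4400 cont=36.9130 V=36.9130[hold]  S*(0)=-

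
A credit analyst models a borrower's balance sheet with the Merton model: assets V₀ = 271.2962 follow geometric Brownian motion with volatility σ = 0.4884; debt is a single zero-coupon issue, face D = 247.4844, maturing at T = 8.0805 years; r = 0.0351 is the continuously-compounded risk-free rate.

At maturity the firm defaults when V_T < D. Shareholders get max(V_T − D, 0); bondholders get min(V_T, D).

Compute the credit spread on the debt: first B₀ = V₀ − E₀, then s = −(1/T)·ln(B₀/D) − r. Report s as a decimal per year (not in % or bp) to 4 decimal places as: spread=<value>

Work the structural quantities from V₀ = 271.2962 against face 247.4844:
d₁ = [ln(V₀/D) + (r + σ²/2)T] / (σ√T)
   = [ln(271.2962/247.4844) + (0.0351 + 0.5·0.4884²)·8.0805] / (0.4884·√8.0805)
   = [0.091864 + 1.247365] / 1.388337 = 0.964628
d₂ = d₁ − σ√T = 0.964628 − 1.388337 = -0.423709
N(d₁) = 0.832634,  N(d₂) = 0.335889,  e^(−rT) = 0.753049
E₀ = V₀·N(d₁) − D·e^(−rT)·N(d₂)
   = 271.2962·0.832634 − 247.4844·0.753049·0.335889 = 163.291636
B₀ = V₀ − E₀ = 271.2962 − 163.291636 = 108.004564
spread = −(1/T)·ln(B₀/D) − r = −(1/8.0805)·ln(108.004564/247.4844) − 0.0351 = 0.06751420

spread=0.0675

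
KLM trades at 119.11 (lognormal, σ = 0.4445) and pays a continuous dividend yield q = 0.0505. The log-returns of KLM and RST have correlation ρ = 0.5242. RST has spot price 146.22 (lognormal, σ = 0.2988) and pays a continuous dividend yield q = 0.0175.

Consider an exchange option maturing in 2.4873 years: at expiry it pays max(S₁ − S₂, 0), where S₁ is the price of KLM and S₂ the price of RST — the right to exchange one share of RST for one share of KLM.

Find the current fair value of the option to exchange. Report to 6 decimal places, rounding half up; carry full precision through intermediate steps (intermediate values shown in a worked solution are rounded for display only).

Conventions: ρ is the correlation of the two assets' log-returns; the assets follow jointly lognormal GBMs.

exchange price = 14.791771

σ_eff = √(σ₁² + σ₂² − 2ρσ₁σ₂) = √(0.4445² + 0.2988² − 2·0.5242·0.4445·0.2988) = 0.384209
d₁ = (ln(S₁/S₂) + (q₂ − q₁ + σ_eff²/2)T) / (σ_eff√T) = (ln(119.11/146.22) + (0.0175 − 0.0505 + 0.073808)·2.4873) / 0.605943 = -0.170911
d₂ = d₁ − σ_eff√T = -0.170911 − 0.605943 = -0.776854
N(d₁) = 0.432147,  N(d₂) = 0.218622
V = S₁·e^{−q₁T}·N(d₁) − S₂·e^{−q₂T}·N(d₂) = 45.397147 − 30.605375 = 14.791771
Key observation: the rate r is irrelevant here: denominating values in RST turns the exchange into a ratio option on S₁/S₂, and discounting at r drops out.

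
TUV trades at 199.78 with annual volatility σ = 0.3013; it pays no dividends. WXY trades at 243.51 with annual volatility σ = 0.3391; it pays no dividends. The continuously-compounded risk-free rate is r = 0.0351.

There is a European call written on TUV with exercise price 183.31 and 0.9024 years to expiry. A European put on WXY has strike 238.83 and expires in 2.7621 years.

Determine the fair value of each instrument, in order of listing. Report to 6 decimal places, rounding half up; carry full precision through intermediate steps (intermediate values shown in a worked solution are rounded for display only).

[TUV call K=183.31]
σ√T = 0.3013·√0.9024 = 0.286219
d₁ = (ln(S/K) + (r+σ²/2)T) / (σ√T) = (ln(199.78/183.31) + (0.0351+0.3013²/2)·0.9024) / 0.286219 = (0.086038 + 0.072635) / 0.286219 = 0.554376
d₂ = d₁ − σ√T = 0.554376 − 0.286219 = 0.268157
e^{−rT} = 0.968822
N(d₁) = 0.710339,  N(d₂) = 0.605711
price = S·N(d₁) − K·e^{−rT}·N(d₂) = 141.911563 − 107.571056 = 34.340507
[WXY put K=238.83]
σ√T = 0.3391·√2.7621 = 0.563570
d₁ = (ln(S/K) + (r+σ²/2)T) / (σ√T) = (ln(243.51/238.83) + (0.0351+0.3391²/2)·2.7621) / 0.563570 = (0.019406 + 0.255755) / 0.563570 = 0.488247
d₂ = d₁ − σ√T = 0.488247 − 0.563570 = -0.075323
e^{−rT} = 0.907602
N(−d₁) = 0.312688,  N(−d₂) = 0.530021
price = K·e^{−rT}·N(−d₂) − S·N(−d₁) = 114.888682 − 76.142537 = 38.746145

price(TUV call K=183.31) = 34.340507
price(WXY put K=238.83) = 38.746145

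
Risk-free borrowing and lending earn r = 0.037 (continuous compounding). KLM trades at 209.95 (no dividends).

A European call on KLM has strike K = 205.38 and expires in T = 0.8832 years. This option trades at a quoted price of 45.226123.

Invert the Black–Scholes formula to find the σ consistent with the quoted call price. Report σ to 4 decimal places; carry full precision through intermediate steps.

sigma = 0.5193

At σ = 0.5193 the Black–Scholes value reproduces the quote:
σ√T = 0.5193·√0.8832 = 0.488031
d₁ = (ln(S/K) + (r+σ²/2)T) / (σ√T) = (ln(209.95/205.38) + (0.037+0.5193²/2)·0.8832) / 0.488031 = (0.022007 + 0.151766) / 0.488031 = 0.356070
d₂ = d₁ − σ√T = 0.356070 − 0.488031 = -0.131962
e^{−rT} = 0.967850
N(d₁) = 0.639106,  N(d₂) = 0.447507
V = S·N(d₁) − K·e^{−rT}·N(d₂) = 134.180271 − 88.954148 = 45.226123 (matching the quote); vega is positive throughout, so no other σ reproduces this price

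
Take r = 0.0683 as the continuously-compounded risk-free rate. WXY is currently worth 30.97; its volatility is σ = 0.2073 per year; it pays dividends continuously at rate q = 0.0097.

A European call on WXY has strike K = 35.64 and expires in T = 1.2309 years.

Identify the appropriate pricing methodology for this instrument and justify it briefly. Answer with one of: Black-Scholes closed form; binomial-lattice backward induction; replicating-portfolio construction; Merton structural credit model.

framework: Black-Scholes closed form

Key observation: everything needed for the exact continuous-time valuation of the European call on WXY (strike 35.64) is given, and no feature rules the closed form out.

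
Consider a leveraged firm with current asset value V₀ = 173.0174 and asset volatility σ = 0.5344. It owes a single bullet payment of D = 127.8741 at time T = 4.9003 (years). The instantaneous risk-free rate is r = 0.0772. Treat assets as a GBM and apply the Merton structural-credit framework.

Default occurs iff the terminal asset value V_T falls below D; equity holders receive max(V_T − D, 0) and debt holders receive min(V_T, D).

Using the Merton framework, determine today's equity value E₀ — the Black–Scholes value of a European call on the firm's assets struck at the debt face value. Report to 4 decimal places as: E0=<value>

E0=108.7377

Apply the equity-as-call identities (strike 127.8741, horizon 4.9003 years):
d₁ = [ln(V₀/D) + (r + σ²/2)T] / (σ√T)
   = [ln(173.0174/127.8741) + (0.0772 + 0.5·0.5344²)·4.9003] / (0.5344·√4.9003)
   = [0.302346 + 1.078025] / 1.182981 = 1.166858
d₂ = d₁ − σ√T = 1.166858 − 1.182981 = -0.016123
N(d₁) = 0.878366,  N(d₂) = 0.493568,  e^(−rT) = 0.685023
E₀ = V₀·N(d₁) − D·e^(−rT)·N(d₂)
   = 173.0174·0.878366 − 127.8741·0.685023·0.493568 = 108.737701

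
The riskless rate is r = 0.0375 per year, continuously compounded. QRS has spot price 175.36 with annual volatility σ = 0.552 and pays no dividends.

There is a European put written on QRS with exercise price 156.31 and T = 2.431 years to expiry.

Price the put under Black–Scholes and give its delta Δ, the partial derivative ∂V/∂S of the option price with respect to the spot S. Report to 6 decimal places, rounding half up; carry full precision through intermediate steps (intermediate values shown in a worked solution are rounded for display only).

price = 38.042709
Δ = -0.251470

σ√T = 0.552·√2.431 = 0.860660
d₁ = (ln(S/K) + (r+σ²/2)T) / (σ√T) = (ln(175.36/156.31) + (0.0375+0.552²/2)·2.431) / 0.860660 = (0.115000 + 0.461530) / 0.860660 = 0.669870
d₂ = d₁ − σ√T = 0.669870 − 0.860660 = -0.190790
e^{−rT} = 0.912869
N(−d₁) = 0.251470,  N(−d₂) = 0.575655
Put price V = K·e^{−rT}·N(−d₂) − S·N(−d₁) = 82.140562 − 44.097853 = 38.042709
Δ = −N(−d₁) = -0.251470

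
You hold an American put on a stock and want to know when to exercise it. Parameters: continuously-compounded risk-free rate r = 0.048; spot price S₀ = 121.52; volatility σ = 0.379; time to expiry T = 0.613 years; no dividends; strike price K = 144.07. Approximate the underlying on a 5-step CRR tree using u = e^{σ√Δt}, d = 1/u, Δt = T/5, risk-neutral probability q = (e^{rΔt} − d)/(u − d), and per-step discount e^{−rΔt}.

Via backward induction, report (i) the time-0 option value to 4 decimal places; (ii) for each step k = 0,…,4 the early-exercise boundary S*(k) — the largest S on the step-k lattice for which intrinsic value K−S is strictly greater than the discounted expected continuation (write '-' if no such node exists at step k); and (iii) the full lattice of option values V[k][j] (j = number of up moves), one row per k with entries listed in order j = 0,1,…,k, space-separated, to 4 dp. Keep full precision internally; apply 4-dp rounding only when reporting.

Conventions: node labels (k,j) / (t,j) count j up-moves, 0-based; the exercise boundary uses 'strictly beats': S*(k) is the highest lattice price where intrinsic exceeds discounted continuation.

Δt=0.12260, u=1.14191, d=0.87572, q=0.48905, disc=e^(-rΔt)=0.99413
k=5 terminal: V=max(K-S,0) → 81.4830 62.4588 37.6520 5.3048 0.0000 0.0000
k=4: j=0 S=71.4689 intr=72.6011 cont=71.7558 V=72.6011[EX]; j=1 S=93.1928 intr=50.8772 cont=50.0319 V=50.8772[EX]; j=2 S=121.5200 intr=22.5500 cont=21.7047 V=22.5500[EX]; j=3 S=158.4576 intr=0.0000 cont=2.6946 V=2.6946[hold]; j=4 S=206.6229 intr=0.0000 cont=0.0000 V=0.0000[hold]  S*(4)=121.5200
k=3: j=0 S=81.6112 intr=62.4588 cont=61.6135 V=62.4588[EX]; j=1 S=106.4180 intr=37.6520 cont=36.8067 V=37.6520[EX]; j=2 S=138.7652 intr=5.3048 cont=12.7645 V=12.7645[hold]; j=3 S=180.9447 intr=0.0000 cont=1.3688 V=1.3688[hold]  S*(3)=106.4180
k=2: j=0 S=93.1928 intr=50.8772 cont=50.0319 V=50.8772[EX]; j=1 S=121.5200 intr=22.5500 cont=25.3314 V=25.3314[hold]; j=2 S=158.4576 intr=0.0000 cont=7.1493 V=7.1493[hold]  S*(2)=93.1928
k=1: j=0 S=106.4180 intr=37.6520 cont=38.1589 V=38.1589[hold]; j=1 S=138.7652 intr=5.3048 cont=16.3430 V=16.3430[hold]  S*(1)=-
k=0: j=0 S=121.5200 intr=22.5500 cont=27.3287 V=27.3287[hold]  S*(0)=-

price = 27.3287
boundary = - - 93.1928 106.4180 121.5200
tree:
27.3287
38.1589 16.3430
50.8772 25.3314 7.1493
62.4588 37.6520 12.7645 1.3688
72.6011 50.8772 22.5500 2.6946 0.0000
81.4830 62.4588 37.6520 5.3048 0.0000 0.0000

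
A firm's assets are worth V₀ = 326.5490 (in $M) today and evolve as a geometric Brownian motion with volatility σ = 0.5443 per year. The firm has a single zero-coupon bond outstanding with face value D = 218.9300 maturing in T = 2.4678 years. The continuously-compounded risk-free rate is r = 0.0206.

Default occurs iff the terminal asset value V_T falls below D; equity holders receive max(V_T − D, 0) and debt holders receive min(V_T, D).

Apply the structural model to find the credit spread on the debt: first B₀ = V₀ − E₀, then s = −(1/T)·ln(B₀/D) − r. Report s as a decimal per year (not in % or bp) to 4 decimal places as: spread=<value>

Work the structural quantities from V₀ = 326.5490 against face 218.9300:
d₁ = [ln(V₀/D) + (r + σ²/2)T] / (σ√T)
   = [ln(326.5490/218.9300) + (0.0206 + 0.5·0.5443²)·2.4678] / (0.5443·√2.4678)
   = [0.399828 + 0.416395] / 0.855054 = 0.954587
d₂ = d₁ − σ√T = 0.954587 − 0.855054 = 0.099533
N(d₁) = 0.830107,  N(d₂) = 0.539643,  e^(−rT) = 0.950434
E₀ = V₀·N(d₁) − D·e^(−rT)·N(d₂)
   = 326.5490·0.830107 − 218.9300·0.950434·0.539643 = 158.782489
B₀ = V₀ − E₀ = 326.5490 − 158.782489 = 167.766511
spread = −(1/T)·ln(B₀/D) − r = −(1/2.4678)·ln(167.766511/218.9300) − 0.0206 = 0.08726079

spread=0.0873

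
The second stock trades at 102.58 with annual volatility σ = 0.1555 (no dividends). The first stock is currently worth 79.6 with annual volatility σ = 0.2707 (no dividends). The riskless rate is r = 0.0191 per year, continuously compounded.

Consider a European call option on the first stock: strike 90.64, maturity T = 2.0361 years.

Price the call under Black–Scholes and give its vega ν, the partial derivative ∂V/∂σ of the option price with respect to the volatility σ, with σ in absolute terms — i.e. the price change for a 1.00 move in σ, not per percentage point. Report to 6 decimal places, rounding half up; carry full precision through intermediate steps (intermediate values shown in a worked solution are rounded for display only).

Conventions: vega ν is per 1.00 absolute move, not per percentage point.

σ√T = 0.2707·√2.0361 = 0.386267
d₁ = (ln(S/K) + (r+σ²/2)T) / (σ√T) = (ln(79.6/90.64) + (0.0191+0.2707²/2)·2.0361) / 0.386267 = (-0.129882 + 0.113491) / 0.386267 = -0.042434
d₂ = d₁ − σ√T = -0.042434 − 0.386267 = -0.428701
e^{−rT} = 0.961857
N(d₁) = 0.483076,  N(d₂) = 0.334070
Call price V = S·N(d₁) − K·e^{−rT}·N(d₂) = 38.452880 − 29.125162 = 9.327718
φ(d₁) = (1/√(2π))·e^{−d₁²/2} = 0.398583
ν = S·φ(d₁)·√T = 45.272209

price = 9.327718
ν = 45.272209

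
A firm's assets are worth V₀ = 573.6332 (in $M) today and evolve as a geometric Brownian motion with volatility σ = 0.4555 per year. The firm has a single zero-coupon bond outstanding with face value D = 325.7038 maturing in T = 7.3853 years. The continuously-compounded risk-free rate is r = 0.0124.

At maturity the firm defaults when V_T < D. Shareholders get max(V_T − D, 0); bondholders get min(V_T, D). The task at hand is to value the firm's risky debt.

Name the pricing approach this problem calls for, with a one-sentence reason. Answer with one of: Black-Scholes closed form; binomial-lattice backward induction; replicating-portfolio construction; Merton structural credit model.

framework: Merton structural credit model

Key observation: with the firm-asset dynamics (V₀ = 573.6332) and a single zero-coupon liability of face 325.7038 given, debt value, spread, and default probability all derive from the option view of the balance sheet.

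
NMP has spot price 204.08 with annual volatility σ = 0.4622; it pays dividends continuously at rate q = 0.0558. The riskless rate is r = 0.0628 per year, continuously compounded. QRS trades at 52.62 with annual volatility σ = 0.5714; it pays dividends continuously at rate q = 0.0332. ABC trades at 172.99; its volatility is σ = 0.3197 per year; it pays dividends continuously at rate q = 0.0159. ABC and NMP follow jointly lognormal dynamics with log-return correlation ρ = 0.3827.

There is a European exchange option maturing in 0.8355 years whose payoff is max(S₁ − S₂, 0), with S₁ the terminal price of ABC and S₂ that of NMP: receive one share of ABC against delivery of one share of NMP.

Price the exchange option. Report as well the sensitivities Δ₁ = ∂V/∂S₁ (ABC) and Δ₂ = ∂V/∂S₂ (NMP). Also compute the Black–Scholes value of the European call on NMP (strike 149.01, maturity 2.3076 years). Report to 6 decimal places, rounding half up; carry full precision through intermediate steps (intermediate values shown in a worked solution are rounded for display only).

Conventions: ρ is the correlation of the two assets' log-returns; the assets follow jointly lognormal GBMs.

σ_eff = √(σ₁² + σ₂² − 2ρσ₁σ₂) = √(0.3197² + 0.4622² − 2·0.3827·0.3197·0.4622) = 0.450264
d₁ = (ln(S₁/S₂) + (q₂ − q₁ + σ_eff²/2)T) / (σ_eff√T) = (ln(172.99/204.08) + (0.0558 − 0.0159 + 0.101369)·0.8355) / 0.411567 = -0.114801
d₂ = d₁ − σ_eff√T = -0.114801 − 0.411567 = -0.526368
N(d₁) = 0.454301,  N(d₂) = 0.299316
V = S₁·e^{−q₁T}·N(d₁) − S₂·e^{−q₂T}·N(d₂) = 77.552479 − 58.302036 = 19.250443
Δ₁ = e^{−q₁T}·N(d₁) = 0.448306;  Δ₂ = −e^{−q₂T}·N(d₂) = -0.285682
[vanilla: NMP call K=149.01]
σ√T = 0.4622·√2.3076 = 0.702118
d₁ = (ln(S/K) + (r−q+σ²/2)T) / (σ√T) = (ln(204.08/149.01) + (0.0628−0.0558+0.4622²/2)·2.3076) / 0.702118 = (0.314499 + 0.262638) / 0.702118 = 0.821994
d₂ = d₁ − σ√T = 0.821994 − 0.702118 = 0.119876
e^{−rT} = 0.865094
e^{−qT} = 0.879181
N(d₁) = 0.794460,  N(d₂) = 0.547709
price = S·e^{−qT}·N(d₁) − K·e^{−rT}·N(d₂) = 142.544624 − 70.603896 = 71.940728

exchange price = 19.250443
Δ1 = 0.448306
Δ2 = -0.285682
price(NMP call K=149.01) = 71.940728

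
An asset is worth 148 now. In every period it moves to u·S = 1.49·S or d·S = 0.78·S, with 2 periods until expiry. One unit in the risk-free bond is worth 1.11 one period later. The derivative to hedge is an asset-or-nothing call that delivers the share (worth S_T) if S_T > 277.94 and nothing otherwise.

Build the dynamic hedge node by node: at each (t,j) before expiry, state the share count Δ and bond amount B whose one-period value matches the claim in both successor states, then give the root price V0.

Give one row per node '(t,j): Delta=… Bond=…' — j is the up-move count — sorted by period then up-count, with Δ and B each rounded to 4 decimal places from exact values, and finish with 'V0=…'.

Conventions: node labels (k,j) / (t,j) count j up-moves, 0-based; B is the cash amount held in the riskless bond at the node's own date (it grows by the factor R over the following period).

Since d<R<u, set p* = (R−d)/(u−d) = 0.4648; price each node as the discounted p*-expectation of its children.
Payoffs at expiry: V(2,0)=0.0000, V(2,1)=0.0000, V(2,2)=328.5748
Node (1,0) S=115.4400: V=(p*·0.0000+(1−p*)·0.0000)/1.11=0.0000; Δ=(0.0000−0.0000)/(172.0056−90.0432)=0.0000; B=V−Δ·S=0.0000
Node (1,1) S=220.5200: V=(p*·328.5748+(1−p*)·0.0000)/1.11=137.5837; Δ=(328.5748−0.0000)/(328.5748−172.0056)=2.0986; B=V−Δ·S=-325.1977
Node (0,0) S=148.0000: V=(p*·137.5837+(1−p*)·0.0000)/1.11=57.6102; Δ=(137.5837−0.0000)/(220.5200−115.4400)=1.3093; B=V−Δ·S=-136.1696
Check: Δ(0,0)·S0 + B(0,0) = 57.6102 = V0.

(0,0): Delta=1.3093 Bond=-136.1696
(1,0): Delta=0.0000 Bond=0.0000
(1,1): Delta=2.0986 Bond=-325.1977
V0=57.6102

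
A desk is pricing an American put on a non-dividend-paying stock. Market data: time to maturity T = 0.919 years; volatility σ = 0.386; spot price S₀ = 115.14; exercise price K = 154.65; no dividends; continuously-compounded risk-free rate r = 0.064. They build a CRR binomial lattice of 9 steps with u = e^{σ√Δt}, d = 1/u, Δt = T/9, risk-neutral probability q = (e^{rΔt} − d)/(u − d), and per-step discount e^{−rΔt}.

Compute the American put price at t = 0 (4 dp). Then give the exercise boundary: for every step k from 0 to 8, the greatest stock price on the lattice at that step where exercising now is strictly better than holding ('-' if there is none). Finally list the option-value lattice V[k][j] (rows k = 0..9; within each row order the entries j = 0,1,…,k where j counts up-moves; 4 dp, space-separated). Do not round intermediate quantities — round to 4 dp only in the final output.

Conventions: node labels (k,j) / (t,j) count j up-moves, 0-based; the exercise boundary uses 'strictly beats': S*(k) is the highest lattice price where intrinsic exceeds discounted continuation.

params: Δt=0.10211 u=1.13128 d=0.88396 q=0.49571 e^(-rΔt)=0.99349
t_9 payoffs: 116.7088 106.0934 92.5081 75.1218 52.8711 24.3950 0.0000 0.0000 0.0000 0.0000
t_8: node(8,0) S=42.9220 payoff=111.7280 vs cont=110.7207 → 111.7280 [stop]  node(8,1) S=54.9308 payoff=99.7192 vs cont=98.7118 → 99.7192 [stop]  node(8,2) S=70.2996 payoff=84.3504 vs cont=83.3430 → 84.3504 [stop]  node(8,3) S=89.9683 payoff=64.6817 vs cont=63.6743 → 64.6817 [stop]  node(8,4) S=115.1400 payoff=39.5100 vs cont=38.5026 → 39.5100 [stop]  node(8,5) S=147.3543 payoff=7.2957 vs cont=12.2219 → 12.2219 [wait]  node(8,6) S=188.5817 payoff=0.0000 vs cont=0.0000 → 0.0000 [wait]  node(8,7) S=241.3438 payoff=0.0000 vs cont=0.0000 → 0.0000 [wait]  node(8,8) S=308.8680 payoff=0.0000 vs cont=0.0000 → 0.0000 [wait]  ⇒ S*(8)=115.1400
t_7: node(7,0) S=48.5566 payoff=106.0934 vs cont=105.0861 → 106.0934 [stop]  node(7,1) S=62.1419 payoff=92.5081 vs cont=91.5007 → 92.5081 [stop]  node(7,2) S=79.5282 payoff=75.1218 vs cont=74.1144 → 75.1218 [stop]  node(7,3) S=101.7789 payoff=52.8711 vs cont=51.8637 → 52.8711 [stop]  node(7,4) S=130.2550 payoff=24.3950 vs cont=25.8137 → 25.8137 [wait]  node(7,5) S=166.6983 payoff=0.0000 vs cont=6.1232 → 6.1232 [wait]  node(7,6) S=213.3378 payoff=0.0000 vs cont=0.0000 → 0.0000 [wait]  node(7,7) S=273.0263 payoff=0.0000 vs cont=0.0000 → 0.0000 [wait]  ⇒ S*(7)=101.7789
t_6: node(6,0) S=54.9308 payoff=99.7192 vs cont=98.7118 → 99.7192 [stop]  node(6,1) S=70.2996 payoff=84.3504 vs cont=83.3430 → 84.3504 [stop]  node(6,2) S=89.9683 payoff=64.6817 vs cont=63.6743 → 64.6817 [stop]  node(6,3) S=115.1400 payoff=39.5100 vs cont=39.2013 → 39.5100 [stop]  node(6,4) S=147.3543 payoff=7.2957 vs cont=15.9483 → 15.9483 [wait]  node(6,5) S=188.5817 payoff=0.0000 vs cont=3.0677 → 3.0677 [wait]  node(6,6) S=241.3438 payoff=0.0000 vs cont=0.0000 → 0.0000 [wait]  ⇒ S*(6)=115.1400
t_5: node(5,0) S=62.1419 payoff=92.5081 vs cont=91.5007 → 92.5081 [stop]  node(5,1) S=79.5282 payoff=75.1218 vs cont=74.1144 → 75.1218 [stop]  node(5,2) S=101.7789 payoff=52.8711 vs cont=51.8637 → 52.8711 [stop]  node(5,3) S=130.2550 payoff=24.3950 vs cont=27.6489 → 27.6489 [wait]  node(5,4) S=166.6983 payoff=0.0000 vs cont=9.5009 → 9.5009 [wait]  node(5,5) S=213.3378 payoff=0.0000 vs cont=1.5369 → 1.5369 [wait]  ⇒ S*(5)=101.7789
t_4: node(4,0) S=70.2996 payoff=84.3504 vs cont=83.3430 → 84.3504 [stop]  node(4,1) S=89.9683 payoff=64.6817 vs cont=63.6743 → 64.6817 [stop]  node(4,2) S=115.1400 payoff=39.5100 vs cont=40.1051 → 40.1051 [wait]  node(4,3) S=147.3543 payoff=7.2957 vs cont=18.5312 → 18.5312 [wait]  node(4,4) S=188.5817 payoff=0.0000 vs cont=5.5169 → 5.5169 [wait]  ⇒ S*(4)=89.9683
t_3: node(3,0) S=79.5282 payoff=75.1218 vs cont=74.1144 → 75.1218 [stop]  node(3,1) S=101.7789 payoff=52.8711 vs cont=52.1568 → 52.8711 [stop]  node(3,2) S=130.2550 payoff=24.3950 vs cont=29.2191 → 29.2191 [wait]  node(3,3) S=166.6983 payoff=0.0000 vs cont=12.0012 → 12.0012 [wait]  ⇒ S*(3)=101.7789
t_2: node(2,0) S=89.9683 payoff=64.6817 vs cont=63.6743 → 64.6817 [stop]  node(2,1) S=115.1400 payoff=39.5100 vs cont=40.8784 → 40.8784 [wait]  node(2,2) S=147.3543 payoff=7.2957 vs cont=20.5492 → 20.5492 [wait]  ⇒ S*(2)=89.9683
t_1: node(1,0) S=101.7789 payoff=52.8711 vs cont=52.5376 → 52.8711 [stop]  node(1,1) S=130.2550 payoff=24.3950 vs cont=30.6003 → 30.6003 [wait]  ⇒ S*(1)=101.7789
t_0: node(0,0) S=115.1400 payoff=39.5100 vs cont=41.5587 → 41.5587 [wait]  ⇒ S*(0)=-

price = 41.5587
boundary = - 101.7789 89.9683 101.7789 89.9683 101.7789 115.1400 101.7789 115.1400
tree:
41.5587
52.8711 30.6003
64.6817 40.8784 20.5492
75.1218 52.8711 29.2191 12.0012
84.3504 64.6817 40.1051 18.5312 5.5169
92.5081 75.1218 52.8711 27.6489 9.5009 1.5369
99.7192 84.3504 64.6817 39.5100 15.9483 3.0677 0.0000
106.0934 92.5081 75.1218 52.8711 25.8137 6.1232 0.0000 0.0000
111.7280 99.7192 84.3504 64.6817 39.5100 12.2219 0.0000 0.0000 0.0000
116.7088 106.0934 92.5081 75.1218 52.8711 24.3950 0.0000 0.0000 0.0000 0.0000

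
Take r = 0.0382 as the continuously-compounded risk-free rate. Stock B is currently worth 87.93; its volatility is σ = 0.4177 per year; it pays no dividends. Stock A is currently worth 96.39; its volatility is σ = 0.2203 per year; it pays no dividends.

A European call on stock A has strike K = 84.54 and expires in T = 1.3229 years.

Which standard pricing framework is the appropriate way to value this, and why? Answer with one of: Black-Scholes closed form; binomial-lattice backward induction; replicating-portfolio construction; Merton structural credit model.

Key observation: the instrument is a plain European call (strike 84.54) on a lognormal asset; the exact continuous-time formula applies directly.

framework: Black-Scholes closed form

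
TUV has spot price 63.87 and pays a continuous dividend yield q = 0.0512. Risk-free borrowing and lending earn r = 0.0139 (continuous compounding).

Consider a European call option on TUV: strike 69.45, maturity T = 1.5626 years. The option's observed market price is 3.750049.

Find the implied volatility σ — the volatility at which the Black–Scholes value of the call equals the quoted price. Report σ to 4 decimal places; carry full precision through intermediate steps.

At σ = 0.2349 the Black–Scholes value reproduces the quote:
σ√T = 0.2349·√1.5626 = 0.293634
d₁ = (ln(S/K) + (r−q+σ²/2)T) / (σ√T) = (ln(63.87/69.45) + (0.0139−0.0512+0.2349²/2)·1.5626) / 0.293634 = (-0.083757 − 0.015174) / 0.293634 = -0.336921
d₂ = d₁ − σ√T = -0.336921 − 0.293634 = -0.630556
e^{−rT} = 0.978514
e^{−qT} = 0.923112
N(d₁) = 0.368088,  N(d₂) = 0.264166
V = S·e^{−qT}·N(d₁) − K·e^{−rT}·N(d₂) = 21.702157 − 17.952107 = 3.750049 (the quoted price), and the Black–Scholes price is strictly increasing in σ, so σ is unique

sigma = 0.2349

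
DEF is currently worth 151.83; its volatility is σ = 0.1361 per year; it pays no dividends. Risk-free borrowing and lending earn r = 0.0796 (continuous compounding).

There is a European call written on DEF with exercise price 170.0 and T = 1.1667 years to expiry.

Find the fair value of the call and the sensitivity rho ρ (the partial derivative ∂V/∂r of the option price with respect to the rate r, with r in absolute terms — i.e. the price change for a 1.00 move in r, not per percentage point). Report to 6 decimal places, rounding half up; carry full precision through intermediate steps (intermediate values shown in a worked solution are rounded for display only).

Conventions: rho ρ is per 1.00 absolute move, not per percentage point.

σ√T = 0.1361·√1.1667 = 0.147007
d₁ = (ln(S/K) + (r+σ²/2)T) / (σ√T) = (ln(151.83/170.0) + (0.0796+0.1361²/2)·1.1667) / 0.147007 = (-0.113037 + 0.103675) / 0.147007 = -0.063685
d₂ = d₁ − σ√T = -0.063685 − 0.147007 = -0.210692
e^{−rT} = 0.911313
N(d₁) = 0.474611,  N(d₂) = 0.416564
Call price V = S·N(d₁) − K·e^{−rT}·N(d₂) = 72.060118 − 64.535381 = 7.524737
ρ = K·T·e^{−rT}·N(d₂) = 75.293429

price = 7.524737
ρ = 75.293429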